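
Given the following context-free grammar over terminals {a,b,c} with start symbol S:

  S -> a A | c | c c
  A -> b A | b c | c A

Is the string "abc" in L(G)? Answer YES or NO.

CNF form of G:
  S -> T1 T1 | T2 A | c
  A -> T0 A | T0 T1 | T1 A
  T0 -> b
  T1 -> c
  T2 -> a

CYK table (by increasing span):
  cell(0,0) a: {T2}  orig:{}
  cell(1,1) b: {T0}  orig:{}
  cell(2,2) c: {S,T1}  orig:{S}
  cell(0,1) ab: ∅
  cell(1,2) bc: {A}
  cell(0,2) abc: {S}

S ∈ T[0,2] ⇒ YES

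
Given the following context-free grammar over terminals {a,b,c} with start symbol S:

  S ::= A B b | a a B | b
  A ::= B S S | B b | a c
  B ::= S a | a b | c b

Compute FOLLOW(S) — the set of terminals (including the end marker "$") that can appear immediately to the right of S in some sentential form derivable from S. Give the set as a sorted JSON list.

FIRST iteration:
[1]
  A via A→a c: +{a}
  B via B→a b: +{a}
  B via B→c b: +{c}
  S via S→A B b: +{a}
  S via S→b: +{b}
  S: {a,b}  A: {a}  B: {a,c}
[2]
  A via A→B S S: +{c}
  B via B→S a: +{b}
  S via S→A B b: +{c}
  S: {a,b,c}  A: {a,c}  B: {a,b,c}
[3]
  A via A→B S S: +{b}
  S: {a,b,c}  A: {a,b,c}  B: {a,b,c}
[4] (no change)
  S: {a,b,c}  A: {a,b,c}  B: {a,b,c}

FOLLOW iteration:
initialize: $ ∈ FOLLOW(S)
round 1:
  A→B S S: FOLLOW(B) ⊇ FIRST(S) = {a,b,c}; new: +{a,b,c}
  A→B S S: FOLLOW(S) ⊇ FIRST(S) = {a,b,c}; new: +{a,b,c}
  S→A B b: FOLLOW(A) ⊇ FIRST(B) = {a,b,c}; new: +{a,b,c}
  S→a a B: FOLLOW(B) ⊇ FOLLOW(S) ⊇ {$,a,b,c}; new: +{$}
  FOLLOW(S)={$,a,b,c}  FOLLOW(A)={a,b,c}  FOLLOW(B)={$,a,b,c}
round 2: (no change)
  FOLLOW(S)={$,a,b,c}  FOLLOW(A)={a,b,c}  FOLLOW(B)={$,a,b,c}

FOLLOW(S) = ["$", "a", "b", "c"]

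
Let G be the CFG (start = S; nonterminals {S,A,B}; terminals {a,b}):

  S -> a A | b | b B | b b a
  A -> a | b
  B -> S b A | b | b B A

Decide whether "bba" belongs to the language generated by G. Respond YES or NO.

Convert to CNF:
  S -> T0 B | T0 X4 | T1 A | b
  A -> a | b
  B -> S X2 | T0 X3 | b
  T0 -> b
  T1 -> a
  X2 -> T0 A
  X3 -> B A
  X4 -> T0 T1

CYK table (by increasing span):
  T[0,0] 'b' = {A,B,S,T0}  orig:{A,B,S}
  T[1,1] 'b' = {A,B,S,T0}  orig:{A,B,S}
  T[2,2] 'a' = {A,T1}  orig:{A}
  T[0,1] 'bb' = {S,X2,X3}  orig:{S}
  T[1,2] 'ba' = {X2,X3,X4}  orig:{}
  T[0,2] 'bba' = {B,S}

S ∈ T[0,2] ⇒ YES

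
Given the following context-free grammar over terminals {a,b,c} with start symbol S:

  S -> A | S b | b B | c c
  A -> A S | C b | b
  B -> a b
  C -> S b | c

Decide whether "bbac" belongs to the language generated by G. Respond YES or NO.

Convert to CNF:
  S -> A S | C T0 | S T0 | T0 B | T2 T2 | b
  A -> A S | C T0 | b
  B -> T1 T0
  C -> S T0 | c
  T0 -> b
  T1 -> a
  T2 -> c

CYK fill:
  [0..0]={A,S,T0}  "b"  orig:{A,S}
  [1..1]={A,S,T0}  "b"  orig:{A,S}
  [2..2]={T1}  "a"  orig:{}
  [3..3]={C,T2}  "c"  orig:{C}
  [0..1]={A,C,S}  "bb"
  [1..2]=∅  "ba"
  [2..3]=∅  "ac"
  [0..2]=∅  "bba"
  [1..3]=∅  "bac"
  [0..3]=∅  "bbac"

S ∉ T[0,3] ⇒ NO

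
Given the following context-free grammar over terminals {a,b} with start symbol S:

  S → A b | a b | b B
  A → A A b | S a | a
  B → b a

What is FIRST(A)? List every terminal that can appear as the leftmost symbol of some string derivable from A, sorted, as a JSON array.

FIRST sets, iterate to fixpoint:
pass 1:
  A via A→a: +{a}
  B via B→b a: +{b}
  S via S→A b: +{a}
  S via S→b B: +{b}
  FIRST[S]={a,b}  FIRST[A]={a}  FIRST[B]={b}
pass 2:
  A via A→S a: +{b}
  FIRST[S]={a,b}  FIRST[A]={a,b}  FIRST[B]={b}
pass 3: (no change)
  FIRST[S]={a,b}  FIRST[A]={a,b}  FIRST[B]={b}

FIRST(A) = ["a", "b"]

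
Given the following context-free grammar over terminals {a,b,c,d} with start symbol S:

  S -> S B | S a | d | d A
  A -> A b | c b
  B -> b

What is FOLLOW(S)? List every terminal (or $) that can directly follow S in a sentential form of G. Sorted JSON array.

FIRST sets, iterate to fixpoint:
round 1:
  A via A→c b: +{c}
  B via B→b: +{b}
  S via S→d: +{d}
  FIRST(S)={d}  FIRST(A)={c}  FIRST(B)={b}
round 2: (stable)
  FIRST(S)={d}  FIRST(A)={c}  FIRST(B)={b}

FOLLOW iteration:
FOLLOW(S) := {$}
[1]
  A→A b: FOLLOW(A) ⊇ FIRST(b) = {b}; new: +{b}
  S→S B: FOLLOW(S) ⊇ FIRST(B) = {b}; new: +{b}
  S→S B: FOLLOW(B) ⊇ FOLLOW(S) ⊇ {$,b}; new: +{$,b}
  S→S a: FOLLOW(S) ⊇ FIRST(a) = {a}; new: +{a}
  S→d A: FOLLOW(A) ⊇ FOLLOW(S) ⊇ {$,a,b}; new: +{$,a}
  FOLLOW(S)={$,a,b}  FOLLOW(A)={$,a,b}  FOLLOW(B)={$,b}
[2]
  S→S B: FOLLOW(B) ⊇ FOLLOW(S) ⊇ {$,a,b}; new: +{a}
  FOLLOW(S)={$,a,b}  FOLLOW(A)={$,a,b}  FOLLOW(B)={$,a,b}
[3] done
  FOLLOW(S)={$,a,b}  FOLLOW(A)={$,a,b}  FOLLOW(B)={$,a,b}

FOLLOW(S) = ["$", "a", "b"]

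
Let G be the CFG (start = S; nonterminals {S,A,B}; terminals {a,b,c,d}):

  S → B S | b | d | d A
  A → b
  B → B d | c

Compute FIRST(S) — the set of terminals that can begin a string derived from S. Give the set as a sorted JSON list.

FIRST iteration:
round 1:
  A via A→b: +{b}
  B via B→c: +{c}
  S via S→B S: +{c}
  S via S→b: +{b}
  S via S→d: +{d}
  S: {b,c,d}  A: {b}  B: {c}
round 2: (no change)
  S: {b,c,d}  A: {b}  B: {c}

FIRST(S) = ["b", "c", "d"]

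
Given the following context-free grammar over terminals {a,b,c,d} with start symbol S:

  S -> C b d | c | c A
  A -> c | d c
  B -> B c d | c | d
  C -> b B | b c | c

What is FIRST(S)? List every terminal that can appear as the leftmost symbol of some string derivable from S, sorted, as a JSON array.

FIRST iteration:
round 1:
  A via A→c: +{c}
  A via A→d c: +{d}
  B via B→c: +{c}
  B via B→d: +{d}
  C via C→b B: +{b}
  C via C→c: +{c}
  S via S→C b d: +{b,c}
  S: {b,c}  A: {c,d}  B: {c,d}  C: {b,c}
round 2: done
  S: {b,c}  A: {c,d}  B: {c,d}  C: {b,c}

FIRST(S) = ["b", "c"]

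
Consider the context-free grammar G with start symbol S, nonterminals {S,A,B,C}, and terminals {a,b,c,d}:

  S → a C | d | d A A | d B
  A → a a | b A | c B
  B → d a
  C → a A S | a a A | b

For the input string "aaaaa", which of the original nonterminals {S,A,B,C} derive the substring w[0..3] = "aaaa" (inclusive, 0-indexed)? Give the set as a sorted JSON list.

CNF form of G:
  S -> T0 C | T3 B | T3 X6 | d
  A -> T0 T0 | T1 A | T2 B
  B -> T3 T0
  C -> T0 X4 | T0 X5 | b
  T0 -> a
  T1 -> b
  T2 -> c
  T3 -> d
  X4 -> A S
  X5 -> T0 A
  X6 -> A A

Fill CYK table bottom-up (cells [i..j] with 0 ≤ i ≤ j ≤ 3 only):
  [0..0]={T0}  "a"  orig:{}
  [1..1]={T0}  "a"  orig:{}
  [2..2]={T0}  "a"  orig:{}
  [3..3]={T0}  "a"  orig:{}
  [0..1]={A}  "aa"
  [1..2]={A}  "aa"
  [2..3]={A}  "aa"
  [0..2]={X5}  "aaa"  orig:{}
  [1..3]={X5}  "aaa"  orig:{}
  [0..3]={C,X6}  "aaaa"  orig:{C}

Original NTs in T[0,3] deriving "aaaa": ["C"]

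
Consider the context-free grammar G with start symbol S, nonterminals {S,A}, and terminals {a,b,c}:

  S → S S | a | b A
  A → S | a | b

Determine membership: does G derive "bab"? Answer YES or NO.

CNF form of G:
  S -> S S | T0 A | a
  A -> S S | T0 A | a | b
  T0 -> b

Fill CYK table bottom-up:
  [0..0]={A,T0}  "b"  orig:{A}
  [1..1]={A,S}  "a"
  [2..2]={A,T0}  "b"  orig:{A}
  [0..1]={A,S}  "ba"
  [1..2]=∅  "ab"
  [0..2]=∅  "bab"

S ∉ T[0,2] ⇒ NO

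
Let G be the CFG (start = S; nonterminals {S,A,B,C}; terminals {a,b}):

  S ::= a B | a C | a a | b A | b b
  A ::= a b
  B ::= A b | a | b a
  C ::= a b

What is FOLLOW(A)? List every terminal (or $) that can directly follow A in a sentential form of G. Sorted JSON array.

FIRST iteration:
[1]
  A via A→a b: +{a}
  B via B→A b: +{a}
  B via B→b a: +{b}
  C via C→a b: +{a}
  S via S→a B: +{a}
  S via S→b A: +{b}
  FIRST(S)={a,b}  FIRST(A)={a}  FIRST(B)={a,b}  FIRST(C)={a}
[2] (stable)
  FIRST(S)={a,b}  FIRST(A)={a}  FIRST(B)={a,b}  FIRST(C)={a}

Compute FOLLOW by fixpoint:
FOLLOW(S) := {$}
round 1:
  B→A b: FOLLOW(A) ⊇ FIRST(b) = {b}; new: +{b}
  S→a B: FOLLOW(B) ⊇ FOLLOW(S) ⊇ {$}; new: +{$}
  S→a C: FOLLOW(C) ⊇ FOLLOW(S) ⊇ {$}; new: +{$}
  S→b A: FOLLOW(A) ⊇ FOLLOW(S) ⊇ {$}; new: +{$}
  FOLLOW[S]={$}  FOLLOW[A]={$,b}  FOLLOW[B]={$}  FOLLOW[C]={$}
round 2: (no change)
  FOLLOW[S]={$}  FOLLOW[A]={$,b}  FOLLOW[B]={$}  FOLLOW[C]={$}

FOLLOW(A) = ["$", "b"]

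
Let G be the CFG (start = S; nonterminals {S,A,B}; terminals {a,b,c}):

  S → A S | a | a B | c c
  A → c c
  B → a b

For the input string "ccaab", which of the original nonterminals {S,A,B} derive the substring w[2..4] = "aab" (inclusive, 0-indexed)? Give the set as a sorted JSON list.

CNF form of G:
  S -> A S | T0 T0 | T1 B | a
  A -> T0 T0
  B -> T1 T2
  T0 -> c
  T1 -> a
  T2 -> b

CYK table (by increasing span) — only the sub-triangle for w[2..4]:
  cell(2,2) a: {S,T1}  orig:{S}
  cell(3,3) a: {S,T1}  orig:{S}
  cell(4,4) b: {T2}  orig:{}
  cell(2,3) aa: ∅
  cell(3,4) ab: {B}
  cell(2,4) aab: {S}

Original NTs in T[2,4] deriving "aab": ["S"]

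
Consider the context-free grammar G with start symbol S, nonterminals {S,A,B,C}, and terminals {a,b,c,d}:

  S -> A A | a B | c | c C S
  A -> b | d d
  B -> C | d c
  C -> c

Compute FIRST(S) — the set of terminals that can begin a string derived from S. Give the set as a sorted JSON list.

Compute FIRST by fixpoint:
pass 1:
  A via A→b: +{b}
  A via A→d d: +{d}
  B via B→d c: +{d}
  C via C→c: +{c}
  S via S→A A: +{b,d}
  S via S→a B: +{a}
  S via S→c: +{c}
  S: {a,b,c,d}  A: {b,d}  B: {d}  C: {c}
pass 2:
  B via B→C: +{c}
  S: {a,b,c,d}  A: {b,d}  B: {c,d}  C: {c}
pass 3: (no change)
  S: {a,b,c,d}  A: {b,d}  B: {c,d}  C: {c}

FIRST(S) = ["a", "b", "c", "d"]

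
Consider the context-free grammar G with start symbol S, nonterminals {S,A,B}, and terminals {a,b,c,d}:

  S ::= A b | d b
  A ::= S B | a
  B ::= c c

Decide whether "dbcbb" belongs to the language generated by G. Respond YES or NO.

Convert to CNF:
  S -> A T1 | T2 T1
  A -> S B | a
  B -> T0 T0
  T0 -> c
  T1 -> b
  T2 -> d

Fill CYK table bottom-up:
  T[0,0] 'd' = {T2}  orig:{}
  T[1,1] 'b' = {T1}  orig:{}
  T[2,2] 'c' = {T0}  orig:{}
  T[3,3] 'b' = {T1}  orig:{}
  T[4,4] 'b' = {T1}  orig:{}
  T[0,1] 'db' = {S}
  T[1,2] 'bc' = ∅
  T[2,3] 'cb' = ∅
  T[3,4] 'bb' = ∅
  T[0,2] 'dbc' = ∅
  T[1,3] 'bcb' = ∅
  T[2,4] 'cbb' = ∅
  T[0,3] 'dbcb' = ∅
  T[1,4] 'bcbb' = ∅
  T[0,4] 'dbcbb' = ∅

S ∉ T[0,4] ⇒ NO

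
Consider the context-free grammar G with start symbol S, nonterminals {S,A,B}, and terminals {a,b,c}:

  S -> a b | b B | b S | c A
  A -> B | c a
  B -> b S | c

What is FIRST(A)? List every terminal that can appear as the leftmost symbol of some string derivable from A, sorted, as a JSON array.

Compute FIRST by fixpoint:
iter 1:
  A via A→c a: +{c}
  B via B→b S: +{b}
  B via B→c: +{c}
  S via S→a b: +{a}
  S via S→b B: +{b}
  S via S→c A: +{c}
  FIRST[S]={a,b,c}  FIRST[A]={c}  FIRST[B]={b,c}
iter 2:
  A via A→B: +{b}
  FIRST[S]={a,b,c}  FIRST[A]={b,c}  FIRST[B]={b,c}
iter 3: (stable)
  FIRST[S]={a,b,c}  FIRST[A]={b,c}  FIRST[B]={b,c}

FIRST(A) = ["b", "c"]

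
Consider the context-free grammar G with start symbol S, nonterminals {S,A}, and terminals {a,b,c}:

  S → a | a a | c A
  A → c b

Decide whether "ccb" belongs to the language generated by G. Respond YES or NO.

CNF form of G:
  S -> T0 A | T2 T2 | a
  A -> T0 T1
  T0 -> c
  T1 -> b
  T2 -> a

Fill CYK table bottom-up:
  [0..0]={T0}  "c"  orig:{}
  [1..1]={T0}  "c"  orig:{}
  [2..2]={T1}  "b"  orig:{}
  [0..1]=∅  "cc"
  [1..2]={A}  "cb"
  [0..2]={S}  "ccb"

S ∈ T[0,2] ⇒ YES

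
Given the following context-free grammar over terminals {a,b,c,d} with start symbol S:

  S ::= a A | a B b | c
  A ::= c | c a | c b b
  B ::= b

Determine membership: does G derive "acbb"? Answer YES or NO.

Convert to CNF:
  S -> T1 A | T1 X4 | c
  A -> T0 T1 | T0 X3 | c
  B -> b
  T0 -> c
  T1 -> a
  T2 -> b
  X3 -> T2 T2
  X4 -> B T2

Fill CYK table bottom-up:
  T[0,0] 'a' = {T1}  orig:{}
  T[1,1] 'c' = {A,S,T0}  orig:{A,S}
  T[2,2] 'b' = {B,T2}  orig:{B}
  T[3,3] 'b' = {B,T2}  orig:{B}
  T[0,1] 'ac' = {S}
  T[1,2] 'cb' = ∅
  T[2,3] 'bb' = {X3,X4}  orig:{}
  T[0,2] 'acb' = ∅
  T[1,3] 'cbb' = {A}
  T[0,3] 'acbb' = {S}

S ∈ T[0,3] ⇒ YES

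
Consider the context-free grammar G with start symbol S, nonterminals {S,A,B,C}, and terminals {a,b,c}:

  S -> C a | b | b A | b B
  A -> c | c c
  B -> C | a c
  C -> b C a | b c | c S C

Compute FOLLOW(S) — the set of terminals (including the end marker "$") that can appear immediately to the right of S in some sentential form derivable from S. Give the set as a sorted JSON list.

Compute FIRST by fixpoint:
[1]
  A via A→c: +{c}
  B via B→a c: +{a}
  C via C→b C a: +{b}
  C via C→c S C: +{c}
  S via S→C a: +{b,c}
  S: {b,c}  A: {c}  B: {a}  C: {b,c}
[2]
  B via B→C: +{b,c}
  S: {b,c}  A: {c}  B: {a,b,c}  C: {b,c}
[3] done
  S: {b,c}  A: {c}  B: {a,b,c}  C: {b,c}

FOLLOW sets:
initialize: $ ∈ FOLLOW(S)
round 1:
  C→b C a: FOLLOW(C) ⊇ FIRST(a) = {a}; new: +{a}
  C→c S C: FOLLOW(S) ⊇ FIRST(C) = {b,c}; new: +{b,c}
  S→b A: FOLLOW(A) ⊇ FOLLOW(S) ⊇ {$,b,c}; new: +{$,b,c}
  S→b B: FOLLOW(B) ⊇ FOLLOW(S) ⊇ {$,b,c}; new: +{$,b,c}
  S: {$,b,c}  A: {$,b,c}  B: {$,b,c}  C: {a}
round 2:
  B→C: FOLLOW(C) ⊇ FOLLOW(B) ⊇ {$,b,c}; new: +{$,b,c}
  S: {$,b,c}  A: {$,b,c}  B: {$,b,c}  C: {$,a,b,c}
round 3: (no change)
  S: {$,b,c}  A: {$,b,c}  B: {$,b,c}  C: {$,a,b,c}

FOLLOW(S) = ["$", "b", "c"]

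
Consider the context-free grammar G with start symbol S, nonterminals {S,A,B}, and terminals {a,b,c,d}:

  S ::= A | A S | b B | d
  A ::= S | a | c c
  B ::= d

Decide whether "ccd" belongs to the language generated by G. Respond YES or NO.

Convert to CNF:
  S -> A S | T0 B | T1 T1 | a | d
  A -> A S | T0 B | T1 T1 | a | d
  B -> d
  T0 -> b
  T1 -> c

Fill CYK table bottom-up:
  cell(0,0) c: {T1}  orig:{}
  cell(1,1) c: {T1}  orig:{}
  cell(2,2) d: {A,B,S}
  cell(0,1) cc: {A,S}
  cell(1,2) cd: ∅
  cell(0,2) ccd: {A,S}

S ∈ T[0,2] ⇒ YES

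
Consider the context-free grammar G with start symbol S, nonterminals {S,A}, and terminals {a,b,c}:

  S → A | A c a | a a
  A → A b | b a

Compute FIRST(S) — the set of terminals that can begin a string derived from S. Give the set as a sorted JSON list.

FIRST sets, iterate to fixpoint:
round 1:
  A via A→b a: +{b}
  S via S→A: +{b}
  S via S→a a: +{a}
  S: {a,b}  A: {b}
round 2: done
  S: {a,b}  A: {b}

FIRST(S) = ["a", "b"]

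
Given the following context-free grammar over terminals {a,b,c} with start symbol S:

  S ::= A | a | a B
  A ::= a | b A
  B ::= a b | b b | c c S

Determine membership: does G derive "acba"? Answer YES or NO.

Convert to CNF:
  S -> T0 A | T1 B | a
  A -> T0 A | a
  B -> T0 T0 | T1 T0 | T2 X3
  T0 -> b
  T1 -> a
  T2 -> c
  X3 -> T2 S

Fill CYK table bottom-up:
  [0..0]={A,S,T1}  "a"  orig:{A,S}
  [1..1]={T2}  "c"  orig:{}
  [2..2]={T0}  "b"  orig:{}
  [3..3]={A,S,T1}  "a"  orig:{A,S}
  [0..1]=∅  "ac"
  [1..2]=∅  "cb"
  [2..3]={A,S}  "ba"
  [0..2]=∅  "acb"
  [1..3]={X3}  "cba"  orig:{}
  [0..3]=∅  "acba"

S ∉ T[0,3] ⇒ NO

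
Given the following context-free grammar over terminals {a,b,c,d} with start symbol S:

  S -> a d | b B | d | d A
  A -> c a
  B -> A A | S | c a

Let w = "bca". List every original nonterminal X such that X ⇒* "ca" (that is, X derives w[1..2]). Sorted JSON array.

Convert to CNF:
  S -> T1 T2 | T2 A | T3 B | d
  A -> T0 T1
  B -> A A | T0 T1 | T1 T2 | T2 A | T3 B | d
  T0 -> c
  T1 -> a
  T2 -> d
  T3 -> b

CYK table (by increasing span) (cells [i..j] with 1 ≤ i ≤ j ≤ 2 only):
  T[1,1] 'c' = {T0}  orig:{}
  T[2,2] 'a' = {T1}  orig:{}
  T[1,2] 'ca' = {A,B}

Original NTs in T[1,2] deriving "ca": ["A", "B"]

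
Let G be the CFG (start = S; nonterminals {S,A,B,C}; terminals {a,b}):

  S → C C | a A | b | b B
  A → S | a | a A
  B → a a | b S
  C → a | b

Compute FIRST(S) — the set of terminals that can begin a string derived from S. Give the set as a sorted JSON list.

FIRST iteration:
pass 1:
  A via A→a: +{a}
  B via B→a a: +{a}
  B via B→b S: +{b}
  C via C→a: +{a}
  C via C→b: +{b}
  S via S→C C: +{a,b}
  FIRST[S]={a,b}  FIRST[A]={a}  FIRST[B]={a,b}  FIRST[C]={a,b}
pass 2:
  A via A→S: +{b}
  FIRST[S]={a,b}  FIRST[A]={a,b}  FIRST[B]={a,b}  FIRST[C]={a,b}
pass 3: (no change)
  FIRST[S]={a,b}  FIRST[A]={a,b}  FIRST[B]={a,b}  FIRST[C]={a,b}

FIRST(S) = ["a", "b"]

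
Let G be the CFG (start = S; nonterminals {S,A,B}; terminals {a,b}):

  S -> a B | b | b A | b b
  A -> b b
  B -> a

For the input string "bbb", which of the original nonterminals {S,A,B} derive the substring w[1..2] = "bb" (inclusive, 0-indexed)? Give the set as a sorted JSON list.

Convert to CNF:
  S -> T0 A | T0 T0 | T1 B | b
  A -> T0 T0
  B -> a
  T0 -> b
  T1 -> a

Fill CYK table bottom-up, restricted to cells inside w[1..2]:
  T[1,1] 'b' = {S,T0}  orig:{S}
  T[2,2] 'b' = {S,T0}  orig:{S}
  T[1,2] 'bb' = {A,S}

Original NTs in T[1,2] deriving "bb": ["A", "S"]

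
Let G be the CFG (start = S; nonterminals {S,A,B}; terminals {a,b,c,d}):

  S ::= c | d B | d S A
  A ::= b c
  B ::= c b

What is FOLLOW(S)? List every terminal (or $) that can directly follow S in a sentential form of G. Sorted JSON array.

Compute FIRST by fixpoint:
round 1:
  A via A→b c: +{b}
  B via B→c b: +{c}
  S via S→c: +{c}
  S via S→d B: +{d}
  S: {c,d}  A: {b}  B: {c}
round 2: (no change)
  S: {c,d}  A: {b}  B: {c}

Compute FOLLOW by fixpoint:
initialize: $ ∈ FOLLOW(S)
pass 1:
  S→d B: FOLLOW(B) ⊇ FOLLOW(S) ⊇ {$}; new: +{$}
  S→d S A: FOLLOW(S) ⊇ FIRST(A) = {b}; new: +{b}
  S→d S A: FOLLOW(A) ⊇ FOLLOW(S) ⊇ {$,b}; new: +{$,b}
  FOLLOW[S]={$,b}  FOLLOW[A]={$,b}  FOLLOW[B]={$}
pass 2:
  S→d B: FOLLOW(B) ⊇ FOLLOW(S) ⊇ {$,b}; new: +{b}
  FOLLOW[S]={$,b}  FOLLOW[A]={$,b}  FOLLOW[B]={$,b}
pass 3: (stable)
  FOLLOW[S]={$,b}  FOLLOW[A]={$,b}  FOLLOW[B]={$,b}

FOLLOW(S) = ["$", "b"]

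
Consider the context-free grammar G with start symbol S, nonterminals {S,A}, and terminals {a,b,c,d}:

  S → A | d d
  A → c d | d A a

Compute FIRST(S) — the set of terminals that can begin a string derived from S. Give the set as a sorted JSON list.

Compute FIRST by fixpoint:
[1]
  A via A→c d: +{c}
  A via A→d A a: +{d}
  S via S→A: +{c,d}
  S: {c,d}  A: {c,d}
[2] (no change)
  S: {c,d}  A: {c,d}

FIRST(S) = ["c", "d"]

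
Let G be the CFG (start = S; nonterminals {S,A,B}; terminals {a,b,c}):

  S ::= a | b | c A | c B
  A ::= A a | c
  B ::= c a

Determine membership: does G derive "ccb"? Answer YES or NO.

Convert to CNF:
  S -> T1 A | T1 B | a | b
  A -> A T0 | c
  B -> T1 T0
  T0 -> a
  T1 -> c

CYK fill:
  T[0,0] 'c' = {A,T1}  orig:{A}
  T[1,1] 'c' = {A,T1}  orig:{A}
  T[2,2] 'b' = {S}
  T[0,1] 'cc' = {S}
  T[1,2] 'cb' = ∅
  T[0,2] 'ccb' = ∅

S ∉ T[0,2] ⇒ NO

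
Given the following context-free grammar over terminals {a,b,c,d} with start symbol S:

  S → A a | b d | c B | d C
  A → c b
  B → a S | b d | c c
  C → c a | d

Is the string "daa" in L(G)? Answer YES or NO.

CNF form of G:
  S -> A T2 | T0 B | T1 T3 | T3 C
  A -> T0 T1
  B -> T0 T0 | T1 T3 | T2 S
  C -> T0 T2 | d
  T0 -> c
  T1 -> b
  T2 -> a
  T3 -> d

CYK fill:
  [0..0]={C,T3}  "d"  orig:{C}
  [1..1]={T2}  "a"  orig:{}
  [2..2]={T2}  "a"  orig:{}
  [0..1]=∅  "da"
  [1..2]=∅  "aa"
  [0..2]=∅  "daa"

S ∉ T[0,2] ⇒ NO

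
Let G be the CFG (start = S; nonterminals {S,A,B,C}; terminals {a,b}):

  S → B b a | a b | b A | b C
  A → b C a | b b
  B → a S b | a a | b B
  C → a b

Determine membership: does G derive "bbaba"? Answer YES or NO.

Convert to CNF:
  S -> B X4 | T0 A | T0 C | T1 T0
  A -> T0 T0 | T0 X2
  B -> T0 B | T1 T1 | T1 X3
  C -> T1 T0
  T0 -> b
  T1 -> a
  X2 -> C T1
  X3 -> S T0
  X4 -> T0 T1

CYK table (by increasing span):
  T[0,0] 'b' = {T0}  orig:{}
  T[1,1] 'b' = {T0}  orig:{}
  T[2,2] 'a' = {T1}  orig:{}
  T[3,3] 'b' = {T0}  orig:{}
  T[4,4] 'a' = {T1}  orig:{}
  T[0,1] 'bb' = {A}
  T[1,2] 'ba' = {X4}  orig:{}
  T[2,3] 'ab' = {C,S}
  T[3,4] 'ba' = {X4}  orig:{}
  T[0,2] 'bba' = ∅
  T[1,3] 'bab' = {S}
  T[2,4] 'aba' = {X2}  orig:{}
  T[0,3] 'bbab' = ∅
  T[1,4] 'baba' = {A}
  T[0,4] 'bbaba' = {S}

S ∈ T[0,4] ⇒ YES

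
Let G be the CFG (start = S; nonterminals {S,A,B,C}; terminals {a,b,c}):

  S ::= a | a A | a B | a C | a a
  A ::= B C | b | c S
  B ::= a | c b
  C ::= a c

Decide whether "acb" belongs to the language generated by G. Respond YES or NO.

CNF form of G:
  S -> T2 A | T2 B | T2 C | T2 T2 | a
  A -> B C | T0 S | b
  B -> T0 T1 | a
  C -> T2 T0
  T0 -> c
  T1 -> b
  T2 -> a

CYK fill:
  T[0,0] 'a' = {B,S,T2}  orig:{B,S}
  T[1,1] 'c' = {T0}  orig:{}
  T[2,2] 'b' = {A,T1}  orig:{A}
  T[0,1] 'ac' = {C}
  T[1,2] 'cb' = {B}
  T[0,2] 'acb' = {S}

S ∈ T[0,2] ⇒ YES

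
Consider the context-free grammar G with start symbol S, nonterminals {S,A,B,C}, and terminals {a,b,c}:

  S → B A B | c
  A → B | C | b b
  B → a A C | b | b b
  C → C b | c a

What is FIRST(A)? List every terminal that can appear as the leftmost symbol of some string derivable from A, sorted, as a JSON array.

FIRST iteration:
pass 1:
  A via A→b b: +{b}
  B via B→a A C: +{a}
  B via B→b: +{b}
  C via C→c a: +{c}
  S via S→B A B: +{a,b}
  S via S→c: +{c}
  FIRST(S)={a,b,c}  FIRST(A)={b}  FIRST(B)={a,b}  FIRST(C)={c}
pass 2:
  A via A→B: +{a}
  A via A→C: +{c}
  FIRST(S)={a,b,c}  FIRST(A)={a,b,c}  FIRST(B)={a,b}  FIRST(C)={c}
pass 3: done
  FIRST(S)={a,b,c}  FIRST(A)={a,b,c}  FIRST(B)={a,b}  FIRST(C)={c}

FIRST(A) = ["a", "b", "c"]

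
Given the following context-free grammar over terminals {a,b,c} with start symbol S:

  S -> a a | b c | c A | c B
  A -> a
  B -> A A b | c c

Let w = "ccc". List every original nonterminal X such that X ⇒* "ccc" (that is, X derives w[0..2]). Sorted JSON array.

Convert to CNF:
  S -> T0 T1 | T1 A | T1 B | T2 T2
  A -> a
  B -> A X3 | T1 T1
  T0 -> b
  T1 -> c
  T2 -> a
  X3 -> A T0

CYK fill — only the sub-triangle for w[0..2]:
  [0..0]={T1}  "c"  orig:{}
  [1..1]={T1}  "c"  orig:{}
  [2..2]={T1}  "c"  orig:{}
  [0..1]={B}  "cc"
  [1..2]={B}  "cc"
  [0..2]={S}  "ccc"

Original NTs in T[0,2] deriving "ccc": ["S"]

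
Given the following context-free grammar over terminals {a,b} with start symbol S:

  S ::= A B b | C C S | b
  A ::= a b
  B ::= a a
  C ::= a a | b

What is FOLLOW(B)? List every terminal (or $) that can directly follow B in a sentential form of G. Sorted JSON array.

Compute FIRST by fixpoint:
[1]
  A via A→a b: +{a}
  B via B→a a: +{a}
  C via C→a a: +{a}
  C via C→b: +{b}
  S via S→A B b: +{a}
  S via S→C C S: +{b}
  FIRST(S)={a,b}  FIRST(A)={a}  FIRST(B)={a}  FIRST(C)={a,b}
[2] (no change)
  FIRST(S)={a,b}  FIRST(A)={a}  FIRST(B)={a}  FIRST(C)={a,b}

Compute FOLLOW by fixpoint:
initialize: $ ∈ FOLLOW(S)
[1]
  S→A B b: FOLLOW(A) ⊇ FIRST(B) = {a}; new: +{a}
  S→A B b: FOLLOW(B) ⊇ FIRST(b) = {b}; new: +{b}
  S→C C S: FOLLOW(C) ⊇ FIRST(C) = {a,b}; new: +{a,b}
  S: {$}  A: {a}  B: {b}  C: {a,b}
[2] — fixpoint
  S: {$}  A: {a}  B: {b}  C: {a,b}

FOLLOW(B) = ["b"]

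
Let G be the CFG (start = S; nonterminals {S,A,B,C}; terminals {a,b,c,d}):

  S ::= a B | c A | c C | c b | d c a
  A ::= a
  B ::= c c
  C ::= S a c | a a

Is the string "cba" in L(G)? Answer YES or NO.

CNF form of G:
  S -> T0 A | T0 C | T0 T2 | T1 B | T3 X5
  A -> a
  B -> T0 T0
  C -> S X4 | T1 T1
  T0 -> c
  T1 -> a
  T2 -> b
  T3 -> d
  X4 -> T1 T0
  X5 -> T0 T1

CYK table (by increasing span):
  [0..0]={T0}  "c"  orig:{}
  [1..1]={T2}  "b"  orig:{}
  [2..2]={A,T1}  "a"  orig:{A}
  [0..1]={S}  "cb"
  [1..2]=∅  "ba"
  [0..2]=∅  "cba"

S ∉ T[0,2] ⇒ NO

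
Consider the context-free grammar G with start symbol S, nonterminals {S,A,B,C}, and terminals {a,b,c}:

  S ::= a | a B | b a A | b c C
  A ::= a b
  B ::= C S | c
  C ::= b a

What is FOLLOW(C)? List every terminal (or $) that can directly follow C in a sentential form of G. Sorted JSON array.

FIRST iteration:
pass 1:
  A via A→a b: +{a}
  B via B→c: +{c}
  C via C→b a: +{b}
  S via S→a: +{a}
  S via S→b a A: +{b}
  FIRST(S)={a,b}  FIRST(A)={a}  FIRST(B)={c}  FIRST(C)={b}
pass 2:
  B via B→C S: +{b}
  FIRST(S)={a,b}  FIRST(A)={a}  FIRST(B)={b,c}  FIRST(C)={b}
pass 3: — fixpoint
  FIRST(S)={a,b}  FIRST(A)={a}  FIRST(B)={b,c}  FIRST(C)={b}

Compute FOLLOW by fixpoint:
FOLLOW(S) := {$}
iter 1:
  B→C S: FOLLOW(C) ⊇ FIRST(S) = {a,b}; new: +{a,b}
  S→a B: FOLLOW(B) ⊇ FOLLOW(S) ⊇ {$}; new: +{$}
  S→b a A: FOLLOW(A) ⊇ FOLLOW(S) ⊇ {$}; new: +{$}
  S→b c C: FOLLOW(C) ⊇ FOLLOW(S) ⊇ {$}; new: +{$}
  S: {$}  A: {$}  B: {$}  C: {$,a,b}
iter 2: (no change)
  S: {$}  A: {$}  B: {$}  C: {$,a,b}

FOLLOW(C) = ["$", "a", "b"]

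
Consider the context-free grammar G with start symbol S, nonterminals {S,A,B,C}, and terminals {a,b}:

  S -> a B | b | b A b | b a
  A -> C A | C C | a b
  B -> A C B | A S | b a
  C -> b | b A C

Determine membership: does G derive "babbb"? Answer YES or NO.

Convert to CNF:
  S -> T0 B | T1 T0 | T1 X4 | b
  A -> C A | C C | T0 T1
  B -> A S | A X2 | T1 T0
  C -> T1 X3 | b
  T0 -> a
  T1 -> b
  X2 -> C B
  X3 -> A C
  X4 -> A T1

CYK fill:
  T[0,0] 'b' = {C,S,T1}  orig:{C,S}
  T[1,1] 'a' = {T0}  orig:{}
  T[2,2] 'b' = {C,S,T1}  orig:{C,S}
  T[3,3] 'b' = {C,S,T1}  orig:{C,S}
  T[4,4] 'b' = {C,S,T1}  orig:{C,S}
  T[0,1] 'ba' = {B,S}
  T[1,2] 'ab' = {A}
  T[2,3] 'bb' = {A}
  T[3,4] 'bb' = {A}
  T[0,2] 'bab' = {A}
  T[1,3] 'abb' = {B,X3,X4}  orig:{B}
  T[2,4] 'bbb' = {A,B,X3,X4}  orig:{A,B}
  T[0,3] 'babb' = {B,C,S,X2,X3,X4}  orig:{B,C,S}
  T[1,4] 'abbb' = {S}
  T[0,4] 'babbb' = {A}

S ∉ T[0,4] ⇒ NO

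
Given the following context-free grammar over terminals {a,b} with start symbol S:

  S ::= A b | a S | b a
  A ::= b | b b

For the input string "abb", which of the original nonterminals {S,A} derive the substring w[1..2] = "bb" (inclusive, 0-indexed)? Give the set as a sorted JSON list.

CNF form of G:
  S -> A T0 | T0 T1 | T1 S
  A -> T0 T0 | b
  T0 -> b
  T1 -> a

CYK table (by increasing span) (cells [i..j] with 1 ≤ i ≤ j ≤ 2 only):
  T[1,1] 'b' = {A,T0}  orig:{A}
  T[2,2] 'b' = {A,T0}  orig:{A}
  T[1,2] 'bb' = {A,S}

Original NTs in T[1,2] deriving "bb": ["A", "S"]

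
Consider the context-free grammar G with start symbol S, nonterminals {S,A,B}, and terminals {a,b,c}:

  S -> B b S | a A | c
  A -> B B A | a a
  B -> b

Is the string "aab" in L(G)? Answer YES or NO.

Convert to CNF:
  S -> B X3 | T0 A | c
  A -> B X2 | T0 T0
  B -> b
  T0 -> a
  T1 -> b
  X2 -> B A
  X3 -> T1 S

CYK fill:
  T[0,0] 'a' = {T0}  orig:{}
  T[1,1] 'a' = {T0}  orig:{}
  T[2,2] 'b' = {B,T1}  orig:{B}
  T[0,1] 'aa' = {A}
  T[1,2] 'ab' = ∅
  T[0,2] 'aab' = ∅

S ∉ T[0,2] ⇒ NO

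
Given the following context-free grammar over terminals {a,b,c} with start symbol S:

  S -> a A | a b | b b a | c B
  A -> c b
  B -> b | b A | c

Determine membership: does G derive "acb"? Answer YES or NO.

CNF form of G:
  S -> T0 B | T1 X3 | T2 A | T2 T1
  A -> T0 T1
  B -> T1 A | b | c
  T0 -> c
  T1 -> b
  T2 -> a
  X3 -> T1 T2

CYK table (by increasing span):
  T[0,0] 'a' = {T2}  orig:{}
  T[1,1] 'c' = {B,T0}  orig:{B}
  T[2,2] 'b' = {B,T1}  orig:{B}
  T[0,1] 'ac' = ∅
  T[1,2] 'cb' = {A,S}
  T[0,2] 'acb' = {S}

S ∈ T[0,2] ⇒ YES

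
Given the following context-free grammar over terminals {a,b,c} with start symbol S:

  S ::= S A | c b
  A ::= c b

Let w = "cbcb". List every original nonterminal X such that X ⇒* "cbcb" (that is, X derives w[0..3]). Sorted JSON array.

Convert to CNF:
  S -> S A | T0 T1
  A -> T0 T1
  T0 -> c
  T1 -> b

CYK table (by increasing span) (cells [i..j] with 0 ≤ i ≤ j ≤ 3 only):
  cell(0,0) c: {T0}  orig:{}
  cell(1,1) b: {T1}  orig:{}
  cell(2,2) c: {T0}  orig:{}
  cell(3,3) b: {T1}  orig:{}
  cell(0,1) cb: {A,S}
  cell(1,2) bc: ∅
  cell(2,3) cb: {A,S}
  cell(0,2) cbc: ∅
  cell(1,3) bcb: ∅
  cell(0,3) cbcb: {S}

Original NTs in T[0,3] deriving "cbcb": ["S"]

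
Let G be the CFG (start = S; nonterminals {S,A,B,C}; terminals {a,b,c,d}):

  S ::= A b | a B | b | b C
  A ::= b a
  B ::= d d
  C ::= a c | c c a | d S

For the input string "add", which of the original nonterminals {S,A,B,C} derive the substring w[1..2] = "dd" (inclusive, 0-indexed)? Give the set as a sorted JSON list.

CNF form of G:
  S -> A T0 | T0 C | T1 B | b
  A -> T0 T1
  B -> T2 T2
  C -> T1 T3 | T2 S | T3 X4
  T0 -> b
  T1 -> a
  T2 -> d
  T3 -> c
  X4 -> T3 T1

CYK table (by increasing span), restricted to cells inside w[1..2]:
  [1..1]={T2}  "d"  orig:{}
  [2..2]={T2}  "d"  orig:{}
  [1..2]={B}  "dd"

Original NTs in T[1,2] deriving "dd": ["B"]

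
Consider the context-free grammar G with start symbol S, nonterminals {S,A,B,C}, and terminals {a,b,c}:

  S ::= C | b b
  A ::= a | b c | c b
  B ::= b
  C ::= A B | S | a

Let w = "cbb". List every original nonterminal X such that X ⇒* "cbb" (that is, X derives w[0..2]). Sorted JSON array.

Convert to CNF:
  S -> A B | T0 T0 | a
  A -> T0 T1 | T1 T0 | a
  B -> b
  C -> A B | T0 T0 | a
  T0 -> b
  T1 -> c

CYK table (by increasing span) — only the sub-triangle for w[0..2]:
  [0..0]={T1}  "c"  orig:{}
  [1..1]={B,T0}  "b"  orig:{B}
  [2..2]={B,T0}  "b"  orig:{B}
  [0..1]={A}  "cb"
  [1..2]={C,S}  "bb"
  [0..2]={C,S}  "cbb"

Original NTs in T[0,2] deriving "cbb": ["C", "S"]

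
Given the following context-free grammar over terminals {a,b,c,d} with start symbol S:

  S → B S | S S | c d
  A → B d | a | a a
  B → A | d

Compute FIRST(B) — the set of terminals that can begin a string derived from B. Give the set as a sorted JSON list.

Compute FIRST by fixpoint:
pass 1:
  A via A→a: +{a}
  B via B→A: +{a}
  B via B→d: +{d}
  S via S→B S: +{a,d}
  S via S→c d: +{c}
  FIRST(S)={a,c,d}  FIRST(A)={a}  FIRST(B)={a,d}
pass 2:
  A via A→B d: +{d}
  FIRST(S)={a,c,d}  FIRST(A)={a,d}  FIRST(B)={a,d}
pass 3: (no change)
  FIRST(S)={a,c,d}  FIRST(A)={a,d}  FIRST(B)={a,d}

FIRST(B) = ["a", "d"]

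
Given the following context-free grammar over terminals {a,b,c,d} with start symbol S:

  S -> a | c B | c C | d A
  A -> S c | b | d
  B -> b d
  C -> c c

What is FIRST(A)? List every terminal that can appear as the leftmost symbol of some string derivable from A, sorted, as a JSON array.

Compute FIRST by fixpoint:
pass 1:
  A via A→b: +{b}
  A via A→d: +{d}
  B via B→b d: +{b}
  C via C→c c: +{c}
  S via S→a: +{a}
  S via S→c B: +{c}
  S via S→d A: +{d}
  FIRST(S)={a,c,d}  FIRST(A)={b,d}  FIRST(B)={b}  FIRST(C)={c}
pass 2:
  A via A→S c: +{a,c}
  FIRST(S)={a,c,d}  FIRST(A)={a,b,c,d}  FIRST(B)={b}  FIRST(C)={c}
pass 3: (stable)
  FIRST(S)={a,c,d}  FIRST(A)={a,b,c,d}  FIRST(B)={b}  FIRST(C)={c}

FIRST(A) = ["a", "b", "c", "d"]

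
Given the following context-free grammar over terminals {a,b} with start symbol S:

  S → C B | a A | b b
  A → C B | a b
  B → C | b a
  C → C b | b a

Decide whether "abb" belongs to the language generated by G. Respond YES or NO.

Convert to CNF:
  S -> C B | T0 A | T1 T1
  A -> C B | T0 T1
  B -> C T1 | T1 T0
  C -> C T1 | T1 T0
  T0 -> a
  T1 -> b

Fill CYK table bottom-up:
  cell(0,0) a: {T0}  orig:{}
  cell(1,1) b: {T1}  orig:{}
  cell(2,2) b: {T1}  orig:{}
  cell(0,1) ab: {A}
  cell(1,2) bb: {S}
  cell(0,2) abb: ∅

S ∉ T[0,2] ⇒ NO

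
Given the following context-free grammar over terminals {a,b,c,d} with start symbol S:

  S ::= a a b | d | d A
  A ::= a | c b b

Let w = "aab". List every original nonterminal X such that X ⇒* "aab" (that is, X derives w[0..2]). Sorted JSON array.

Convert to CNF:
  S -> T2 X5 | T3 A | d
  A -> T0 X4 | a
  T0 -> c
  T1 -> b
  T2 -> a
  T3 -> d
  X4 -> T1 T1
  X5 -> T2 T1

CYK fill (cells [i..j] with 0 ≤ i ≤ j ≤ 2 only):
  [0..0]={A,T2}  "a"  orig:{A}
  [1..1]={A,T2}  "a"  orig:{A}
  [2..2]={T1}  "b"  orig:{}
  [0..1]=∅  "aa"
  [1..2]={X5}  "ab"  orig:{}
  [0..2]={S}  "aab"

Original NTs in T[0,2] deriving "aab": ["S"]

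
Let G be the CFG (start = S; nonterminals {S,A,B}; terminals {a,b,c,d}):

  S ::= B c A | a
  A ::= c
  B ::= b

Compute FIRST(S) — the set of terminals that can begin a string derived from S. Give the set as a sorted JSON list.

FIRST sets, iterate to fixpoint:
[1]
  A via A→c: +{c}
  B via B→b: +{b}
  S via S→B c A: +{b}
  S via S→a: +{a}
  FIRST(S)={a,b}  FIRST(A)={c}  FIRST(B)={b}
[2] — fixpoint
  FIRST(S)={a,b}  FIRST(A)={c}  FIRST(B)={b}

FIRST(S) = ["a", "b"]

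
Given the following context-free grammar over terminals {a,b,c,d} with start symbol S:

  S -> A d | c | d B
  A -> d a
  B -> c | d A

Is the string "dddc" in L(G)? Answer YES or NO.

CNF form of G:
  S -> A T0 | T0 B | c
  A -> T0 T1
  B -> T0 A | c
  T0 -> d
  T1 -> a

CYK fill:
  [0..0]={T0}  "d"  orig:{}
  [1..1]={T0}  "d"  orig:{}
  [2..2]={T0}  "d"  orig:{}
  [3..3]={B,S}  "c"
  [0..1]=∅  "dd"
  [1..2]=∅  "dd"
  [2..3]={S}  "dc"
  [0..2]=∅  "ddd"
  [1..3]=∅  "ddc"
  [0..3]=∅  "dddc"

S ∉ T[0,3] ⇒ NO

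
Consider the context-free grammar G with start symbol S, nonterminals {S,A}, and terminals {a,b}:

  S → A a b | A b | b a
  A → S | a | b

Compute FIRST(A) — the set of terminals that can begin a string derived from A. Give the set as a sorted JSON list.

FIRST iteration:
pass 1:
  A via A→a: +{a}
  A via A→b: +{b}
  S via S→A a b: +{a,b}
  FIRST[S]={a,b}  FIRST[A]={a,b}
pass 2: (no change)
  FIRST[S]={a,b}  FIRST[A]={a,b}

FIRST(A) = ["a", "b"]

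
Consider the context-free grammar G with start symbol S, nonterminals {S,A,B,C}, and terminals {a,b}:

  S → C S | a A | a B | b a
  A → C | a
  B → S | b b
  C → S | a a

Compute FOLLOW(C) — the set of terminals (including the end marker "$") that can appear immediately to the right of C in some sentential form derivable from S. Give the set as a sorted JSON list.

FIRST iteration:
[1]
  A via A→a: +{a}
  B via B→b b: +{b}
  C via C→a a: +{a}
  S via S→C S: +{a}
  S via S→b a: +{b}
  FIRST(S)={a,b}  FIRST(A)={a}  FIRST(B)={b}  FIRST(C)={a}
[2]
  B via B→S: +{a}
  C via C→S: +{b}
  FIRST(S)={a,b}  FIRST(A)={a}  FIRST(B)={a,b}  FIRST(C)={a,b}
[3]
  A via A→C: +{b}
  FIRST(S)={a,b}  FIRST(A)={a,b}  FIRST(B)={a,b}  FIRST(C)={a,b}
[4] — fixpoint
  FIRST(S)={a,b}  FIRST(A)={a,b}  FIRST(B)={a,b}  FIRST(C)={a,b}

FOLLOW iteration:
FOLLOW(S) := {$}
[1]
  S→C S: FOLLOW(C) ⊇ FIRST(S) = {a,b}; new: +{a,b}
  S→a A: FOLLOW(A) ⊇ FOLLOW(S) ⊇ {$}; new: +{$}
  S→a B: FOLLOW(B) ⊇ FOLLOW(S) ⊇ {$}; new: +{$}
  FOLLOW(S)={$}  FOLLOW(A)={$}  FOLLOW(B)={$}  FOLLOW(C)={a,b}
[2]
  A→C: FOLLOW(C) ⊇ FOLLOW(A) ⊇ {$}; new: +{$}
  C→S: FOLLOW(S) ⊇ FOLLOW(C) ⊇ {$,a,b}; new: +{a,b}
  S→a A: FOLLOW(A) ⊇ FOLLOW(S) ⊇ {$,a,b}; new: +{a,b}
  S→a B: FOLLOW(B) ⊇ FOLLOW(S) ⊇ {$,a,b}; new: +{a,b}
  FOLLOW(S)={$,a,b}  FOLLOW(A)={$,a,b}  FOLLOW(B)={$,a,b}  FOLLOW(C)={$,a,b}
[3] done
  FOLLOW(S)={$,a,b}  FOLLOW(A)={$,a,b}  FOLLOW(B)={$,a,b}  FOLLOW(C)={$,a,b}

FOLLOW(C) = ["$", "a", "b"]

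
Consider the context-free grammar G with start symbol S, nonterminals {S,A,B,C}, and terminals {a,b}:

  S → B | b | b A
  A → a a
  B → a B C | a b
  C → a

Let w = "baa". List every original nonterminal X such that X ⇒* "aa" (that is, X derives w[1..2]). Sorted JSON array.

Convert to CNF:
  S -> T0 T1 | T0 X3 | T1 A | b
  A -> T0 T0
  B -> T0 T1 | T0 X2
  C -> a
  T0 -> a
  T1 -> b
  X2 -> B C
  X3 -> B C

Fill CYK table bottom-up (cells [i..j] with 1 ≤ i ≤ j ≤ 2 only):
  cell(1,1) a: {C,T0}  orig:{C}
  cell(2,2) a: {C,T0}  orig:{C}
  cell(1,2) aa: {A}

Original NTs in T[1,2] deriving "aa": ["A"]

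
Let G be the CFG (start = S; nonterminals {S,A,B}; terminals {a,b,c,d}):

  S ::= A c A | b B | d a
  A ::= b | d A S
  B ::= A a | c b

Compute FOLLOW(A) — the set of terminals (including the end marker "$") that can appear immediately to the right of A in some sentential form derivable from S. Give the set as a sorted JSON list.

Compute FIRST by fixpoint:
pass 1:
  A via A→b: +{b}
  A via A→d A S: +{d}
  B via B→A a: +{b,d}
  B via B→c b: +{c}
  S via S→A c A: +{b,d}
  S: {b,d}  A: {b,d}  B: {b,c,d}
pass 2: (stable)
  S: {b,d}  A: {b,d}  B: {b,c,d}

FOLLOW sets:
initialize: $ ∈ FOLLOW(S)
round 1:
  A→d A S: FOLLOW(A) ⊇ FIRST(S) = {b,d}; new: +{b,d}
  A→d A S: FOLLOW(S) ⊇ FOLLOW(A) ⊇ {b,d}; new: +{b,d}
  B→A a: FOLLOW(A) ⊇ FIRST(a) = {a}; new: +{a}
  S→A c A: FOLLOW(A) ⊇ FIRST(c) = {c}; new: +{c}
  S→A c A: FOLLOW(A) ⊇ FOLLOW(S) ⊇ {$,b,d}; new: +{$}
  S→b B: FOLLOW(B) ⊇ FOLLOW(S) ⊇ {$,b,d}; new: +{$,b,d}
  S: {$,b,d}  A: {$,a,b,c,d}  B: {$,b,d}
round 2:
  A→d A S: FOLLOW(S) ⊇ FOLLOW(A) ⊇ {$,a,b,c,d}; new: +{a,c}
  S→b B: FOLLOW(B) ⊇ FOLLOW(S) ⊇ {$,a,b,c,d}; new: +{a,c}
  S: {$,a,b,c,d}  A: {$,a,b,c,d}  B: {$,a,b,c,d}
round 3: (no change)
  S: {$,a,b,c,d}  A: {$,a,b,c,d}  B: {$,a,b,c,d}

FOLLOW(A) = ["$", "a", "b", "c", "d"]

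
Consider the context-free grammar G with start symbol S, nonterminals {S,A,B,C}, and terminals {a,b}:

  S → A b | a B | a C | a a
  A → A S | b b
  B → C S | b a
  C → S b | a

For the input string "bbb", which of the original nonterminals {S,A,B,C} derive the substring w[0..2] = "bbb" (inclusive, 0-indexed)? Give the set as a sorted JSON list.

CNF form of G:
  S -> A T0 | T1 B | T1 C | T1 T1
  A -> A S | T0 T0
  B -> C S | T0 T1
  C -> S T0 | a
  T0 -> b
  T1 -> a

CYK fill (cells [i..j] with 0 ≤ i ≤ j ≤ 2 only):
  [0..0]={T0}  "b"  orig:{}
  [1..1]={T0}  "b"  orig:{}
  [2..2]={T0}  "b"  orig:{}
  [0..1]={A}  "bb"
  [1..2]={A}  "bb"
  [0..2]={S}  "bbb"

Original NTs in T[0,2] deriving "bbb": ["S"]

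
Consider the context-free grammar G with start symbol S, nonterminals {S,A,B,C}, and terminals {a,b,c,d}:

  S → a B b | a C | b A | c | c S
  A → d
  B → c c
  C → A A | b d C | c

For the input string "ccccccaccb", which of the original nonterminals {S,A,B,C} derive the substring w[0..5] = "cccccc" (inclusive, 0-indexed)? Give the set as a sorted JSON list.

CNF form of G:
  S -> T0 S | T1 A | T3 C | T3 X5 | c
  A -> d
  B -> T0 T0
  C -> A A | T1 X4 | c
  T0 -> c
  T1 -> b
  T2 -> d
  T3 -> a
  X4 -> T2 C
  X5 -> B T1

CYK table (by increasing span) — only the sub-triangle for w[0..5]:
  T[0,0] 'c' = {C,S,T0}  orig:{C,S}
  T[1,1] 'c' = {C,S,T0}  orig:{C,S}
  T[2,2] 'c' = {C,S,T0}  orig:{C,S}
  T[3,3] 'c' = {C,S,T0}  orig:{C,S}
  T[4,4] 'c' = {C,S,T0}  orig:{C,S}
  T[5,5] 'c' = {C,S,T0}  orig:{C,S}
  T[0,1] 'cc' = {B,S}
  T[1,2] 'cc' = {B,S}
  T[2,3] 'cc' = {B,S}
  T[3,4] 'cc' = {B,S}
  T[4,5] 'cc' = {B,S}
  T[0,2] 'ccc' = {S}
  T[1,3] 'ccc' = {S}
  T[2,4] 'ccc' = {S}
  T[3,5] 'ccc' = {S}
  T[0,3] 'cccc' = {S}
  T[1,4] 'cccc' = {S}
  T[2,5] 'cccc' = {S}
  T[0,4] 'ccccc' = {S}
  T[1,5] 'ccccc' = {S}
  T[0,5] 'cccccc' = {S}

Original NTs in T[0,5] deriving "cccccc": ["S"]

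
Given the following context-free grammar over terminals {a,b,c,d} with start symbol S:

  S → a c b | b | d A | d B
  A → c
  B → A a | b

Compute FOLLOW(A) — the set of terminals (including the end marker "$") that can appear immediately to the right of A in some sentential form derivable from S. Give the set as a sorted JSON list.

FIRST iteration:
pass 1:
  A via A→c: +{c}
  B via B→A a: +{c}
  B via B→b: +{b}
  S via S→a c b: +{a}
  S via S→b: +{b}
  S via S→d A: +{d}
  FIRST[S]={a,b,d}  FIRST[A]={c}  FIRST[B]={b,c}
pass 2: (stable)
  FIRST[S]={a,b,d}  FIRST[A]={c}  FIRST[B]={b,c}

Compute FOLLOW by fixpoint:
seed FOLLOW(S) with $
round 1:
  B→A a: FOLLOW(A) ⊇ FIRST(a) = {a}; new: +{a}
  S→d A: FOLLOW(A) ⊇ FOLLOW(S) ⊇ {$}; new: +{$}
  S→d B: FOLLOW(B) ⊇ FOLLOW(S) ⊇ {$}; new: +{$}
  S: {$}  A: {$,a}  B: {$}
round 2: (no change)
  S: {$}  A: {$,a}  B: {$}

FOLLOW(A) = ["$", "a"]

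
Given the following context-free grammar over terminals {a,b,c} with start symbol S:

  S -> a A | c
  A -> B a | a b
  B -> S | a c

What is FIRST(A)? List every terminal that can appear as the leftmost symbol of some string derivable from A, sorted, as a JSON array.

FIRST sets, iterate to fixpoint:
[1]
  A via A→a b: +{a}
  B via B→a c: +{a}
  S via S→a A: +{a}
  S via S→c: +{c}
  S: {a,c}  A: {a}  B: {a}
[2]
  B via B→S: +{c}
  S: {a,c}  A: {a}  B: {a,c}
[3]
  A via A→B a: +{c}
  S: {a,c}  A: {a,c}  B: {a,c}
[4] (no change)
  S: {a,c}  A: {a,c}  B: {a,c}

FIRST(A) = ["a", "c"]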